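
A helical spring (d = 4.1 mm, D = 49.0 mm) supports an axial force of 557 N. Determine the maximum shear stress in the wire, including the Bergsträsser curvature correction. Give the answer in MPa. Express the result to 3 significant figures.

1120 MPa

Spring index C = D/d = 49.0/4.1 = 11.9512
K_B = (4C+2)/(4C−3) = 49.805/44.805 = 1.1116
τ₀ = 8FD/(πd³) = 8·557·49.0/(π·4.1³) = 218344/216.52 = 1008.4 MPa
τ_max = K·τ₀ = 1.1116 × 1008.4 = 1121 MPa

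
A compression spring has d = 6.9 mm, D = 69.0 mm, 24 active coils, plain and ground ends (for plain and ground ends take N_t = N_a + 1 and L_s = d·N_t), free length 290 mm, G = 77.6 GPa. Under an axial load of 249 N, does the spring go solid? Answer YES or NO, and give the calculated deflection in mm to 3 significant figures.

k = Gd⁴/(8D³N_a) = (77.6×10³)(6.9⁴)/(8·69.0³·24) = 2.7888 N/mm
N_t = 25; L_s = 6.9·25 = 172.5 mm; δ_solid = L₀ − L_s = 290 − 172.5 = 117.5 mm
δ = F/k = 249/2.7888 = 89.287 mm
δ < δ_solid → spring does not go solid

NO, δ = 89.3 mm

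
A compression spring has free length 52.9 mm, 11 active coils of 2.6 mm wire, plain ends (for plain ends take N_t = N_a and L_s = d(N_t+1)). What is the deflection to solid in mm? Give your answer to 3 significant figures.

N_t = 11; L_s = 2.6·12 = 31.2 mm
δ_solid = L₀ − L_s = 52.9 − 31.2 = 21.7 mm

21.7 mm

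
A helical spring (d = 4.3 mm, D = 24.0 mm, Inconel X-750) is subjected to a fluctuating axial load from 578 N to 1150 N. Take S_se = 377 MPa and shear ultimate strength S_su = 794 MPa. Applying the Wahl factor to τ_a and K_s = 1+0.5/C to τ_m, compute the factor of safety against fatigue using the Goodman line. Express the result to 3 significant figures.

C = D/d = 24.0/4.3 = 5.5814; K_W = (4C−1)/(4C−4)+0.615/C = 1.2739; K_s = 1+0.5/C = 1.0896
F_a = (F_max−F_min)/2 = 286 N; F_m = (F_max+F_min)/2 = 864 N
τ_a = K_W·8F_aD/(πd³) = 1.2739 × 219.84 = 280.06 MPa
τ_m = K_s·8F_mD/(πd³) = 1.0896 × 664.14 = 723.64 MPa
Goodman: 1/n_f = τ_a/S_se + τ_m/S_su = 280.06/377 + 723.64/794 = 0.74285 + 0.91138 = 1.6542
n_f = 1/1.6542 = 0.6045

0.605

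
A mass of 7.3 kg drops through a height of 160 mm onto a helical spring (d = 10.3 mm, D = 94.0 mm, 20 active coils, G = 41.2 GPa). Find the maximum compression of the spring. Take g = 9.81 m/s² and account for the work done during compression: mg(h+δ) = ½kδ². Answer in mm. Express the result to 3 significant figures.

104 mm

k = Gd⁴/(8D³N_a) = (41.2×10³)(10.3⁴)/(8·94.0³·20) = 3.4893 N/mm
W = mg = 7.3 × 9.81 = 71.613 N
½kδ² − Wδ − Wh = 0 → δ = (W + √(W² + 2kWh))/k
δ = (71.613 + √(5128.4 + 79962.1))/3.4893 = (71.613 + 291.7)/3.4893 = 104.12 mm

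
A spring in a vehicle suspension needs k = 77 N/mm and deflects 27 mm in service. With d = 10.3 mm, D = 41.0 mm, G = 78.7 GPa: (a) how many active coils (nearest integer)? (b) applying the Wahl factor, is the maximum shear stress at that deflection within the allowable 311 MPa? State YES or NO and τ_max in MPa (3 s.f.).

(a) 21 coils; (b) YES, τ_max = 278 MPa

N_a = Gd⁴/(8D³k) = (78.7×10³)(10.3⁴)/(8·41.0³·77) = 20.86 → N_a = 21
Actual rate k = Gd⁴/(8D³·21) = 76.5 N/mm
Working load F = kδ = 76.5·27 = 2065.5 N
C = 41.0/10.3 = 3.9806; K_W = (4C−1)/(4C−4)+0.615/C = 1.4061
τ_max = K_W·8FD/(πd³) = 1.4061·197.35 = 277.5 MPa
τ_max ≤ 311 MPa → acceptable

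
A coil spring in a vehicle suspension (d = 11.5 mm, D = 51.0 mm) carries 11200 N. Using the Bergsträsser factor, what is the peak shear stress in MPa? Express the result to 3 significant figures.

Spring index C = D/d = 51.0/11.5 = 4.4348
K_B = (4C+2)/(4C−3) = 19.739/14.739 = 1.3392
τ₀ = 8FD/(πd³) = 8·11200·51.0/(π·11.5³) = 4.5696e+06/4778 = 956.39 MPa
τ_max = K·τ₀ = 1.3392 × 956.39 = 1280.8 MPa

1280 MPa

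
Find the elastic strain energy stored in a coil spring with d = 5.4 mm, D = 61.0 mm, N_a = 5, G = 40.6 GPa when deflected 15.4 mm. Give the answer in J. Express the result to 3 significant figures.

k = Gd⁴/(8D³N_a) = (40.6×10³)(5.4⁴)/(8·61.0³·5) = 3.8023 N/mm
U = ½kδ² = 0.5 × 3.8023 × 15.4² = 450.88 N·mm = 0.45088 J

0.451 J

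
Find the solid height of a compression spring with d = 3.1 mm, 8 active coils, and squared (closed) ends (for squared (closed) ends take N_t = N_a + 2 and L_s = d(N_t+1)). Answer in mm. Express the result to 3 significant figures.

squared (closed) ends: N_t = N_a + 2 = 8 + 2 = 10
L_s = d·(N_t+1) = 3.1 × 11 = 34.1 mm

34.1 mm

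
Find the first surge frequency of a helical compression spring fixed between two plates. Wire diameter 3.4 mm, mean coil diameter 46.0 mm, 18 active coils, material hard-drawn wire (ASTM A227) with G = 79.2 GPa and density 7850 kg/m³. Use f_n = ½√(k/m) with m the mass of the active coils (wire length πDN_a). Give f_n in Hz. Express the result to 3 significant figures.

k = Gd⁴/(8D³N_a) = (79.2×10³)(3.4⁴)/(8·46.0³·18) = 0.7551 N/mm = 755.1 N/m
Wire length L = πDN_a = π·46.0·18 = 2601.2 mm
m = ρ·(πd²/4)·L = 7850 × 9.0792×10⁻⁶ m² × 2.6012 m = 0.18539 kg
f_n = ½√(k/m) = 0.5·√(755.1/0.18539) = 0.5·√(4072.9) = 31.91 Hz

31.9 Hz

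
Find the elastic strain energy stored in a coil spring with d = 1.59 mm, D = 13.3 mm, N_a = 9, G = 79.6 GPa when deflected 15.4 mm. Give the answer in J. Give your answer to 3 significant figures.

k = Gd⁴/(8D³N_a) = (79.6×10³)(1.59⁴)/(8·13.3³·9) = 3.0034 N/mm
U = ½kδ² = 0.5 × 3.0034 × 15.4² = 356.14 N·mm = 0.35614 J

0.356 J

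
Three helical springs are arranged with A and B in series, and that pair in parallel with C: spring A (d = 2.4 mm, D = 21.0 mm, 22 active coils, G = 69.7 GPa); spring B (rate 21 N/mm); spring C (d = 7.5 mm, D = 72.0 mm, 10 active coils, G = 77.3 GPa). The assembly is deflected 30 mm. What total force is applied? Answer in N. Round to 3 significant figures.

286 N

k_A = Gd⁴/(8D³N_a) = (69.7×10³)(2.4⁴)/(8·21.0³·22) = 1.4188 N/mm
k_C = Gd⁴/(8D³N_a) = (77.3×10³)(7.5⁴)/(8·72.0³·10) = 8.191 N/mm
Springs A,B series: k_AB = 1/(1/1.4188+1/21) = 1.329 N/mm; parallel with C: k_eq = 1.329+8.191 = 9.52 N/mm
F = k_eq·δ = 9.52·30 = 285.6 N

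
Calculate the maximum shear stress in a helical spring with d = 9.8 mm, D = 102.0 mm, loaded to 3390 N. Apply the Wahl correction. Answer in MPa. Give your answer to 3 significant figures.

Spring index C = D/d = 102.0/9.8 = 10.4082
K_W = (4C−1)/(4C−4) + 0.615/C = 40.633/37.633 + 0.0591 = 1.1388
τ₀ = 8FD/(πd³) = 8·3390·102.0/(π·9.8³) = 2.76624e+06/2956.8 = 935.54 MPa
τ_max = K·τ₀ = 1.1388 × 935.54 = 1065.4 MPa

1070 MPa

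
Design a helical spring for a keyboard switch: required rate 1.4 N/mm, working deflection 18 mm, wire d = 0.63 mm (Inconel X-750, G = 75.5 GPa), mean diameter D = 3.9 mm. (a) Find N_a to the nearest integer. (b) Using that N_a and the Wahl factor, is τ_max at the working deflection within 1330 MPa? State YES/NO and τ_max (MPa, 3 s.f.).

N_a = Gd⁴/(8D³k) = (75.5×10³)(0.63⁴)/(8·3.9³·1.4) = 17.9 → N_a = 18
Actual rate k = Gd⁴/(8D³·18) = 1.3924 N/mm
Working load F = kδ = 1.3924·18 = 25.063 N
C = 3.9/0.63 = 6.1905; K_W = (4C−1)/(4C−4)+0.615/C = 1.2438
τ_max = K_W·8FD/(πd³) = 1.2438·995.42 = 1238.2 MPa
τ_max ≤ 1330 MPa → acceptable

(a) 18 coils; (b) YES, τ_max = 1240 MPa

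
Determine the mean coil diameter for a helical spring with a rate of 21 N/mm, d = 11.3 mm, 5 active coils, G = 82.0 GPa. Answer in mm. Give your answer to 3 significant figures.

D = (Gd⁴/(8N_a·k))^(1/3) = (82.0×10³·11.3⁴/(8·5·21))^(1/3)
  = (1.59165e+06)^(1/3) = 116.7570 mm

117 mm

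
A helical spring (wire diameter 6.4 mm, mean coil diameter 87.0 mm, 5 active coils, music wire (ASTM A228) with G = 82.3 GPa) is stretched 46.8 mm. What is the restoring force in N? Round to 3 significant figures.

245 N

k = Gd⁴/(8D³N_a) = (82.3×10³)(6.4⁴)/(8·87.0³·5) = 5.2421 N/mm
F = k·δ = 5.2421 × 46.8 = 245.33 N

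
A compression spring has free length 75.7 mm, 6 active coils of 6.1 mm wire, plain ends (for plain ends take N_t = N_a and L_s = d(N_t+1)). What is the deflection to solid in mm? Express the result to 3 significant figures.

33.0 mm

N_t = 6; L_s = 6.1·7 = 42.7 mm
δ_solid = L₀ − L_s = 75.7 − 42.7 = 33 mm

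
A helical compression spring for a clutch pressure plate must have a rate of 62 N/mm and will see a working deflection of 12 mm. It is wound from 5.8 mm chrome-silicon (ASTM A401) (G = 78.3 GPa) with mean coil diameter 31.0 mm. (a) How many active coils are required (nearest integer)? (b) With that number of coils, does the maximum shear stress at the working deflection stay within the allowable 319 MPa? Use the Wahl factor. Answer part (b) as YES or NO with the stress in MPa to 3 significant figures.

N_a = Gd⁴/(8D³k) = (78.3×10³)(5.8⁴)/(8·31.0³·62) = 5.997 → N_a = 6
Actual rate k = Gd⁴/(8D³·6) = 61.965 N/mm
Working load F = kδ = 61.965·12 = 743.58 N
C = 31.0/5.8 = 5.3448; K_W = (4C−1)/(4C−4)+0.615/C = 1.2877
τ_max = K_W·8FD/(πd³) = 1.2877·300.85 = 387.4 MPa
τ_max > 319 MPa → exceeds allowable

(a) 6 coils; (b) NO, τ_max = 387 MPa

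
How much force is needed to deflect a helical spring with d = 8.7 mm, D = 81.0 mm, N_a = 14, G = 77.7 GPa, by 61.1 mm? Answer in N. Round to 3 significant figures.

k = Gd⁴/(8D³N_a) = (77.7×10³)(8.7⁴)/(8·81.0³·14) = 7.4787 N/mm
F = k·δ = 7.4787 × 61.1 = 456.95 N

457 N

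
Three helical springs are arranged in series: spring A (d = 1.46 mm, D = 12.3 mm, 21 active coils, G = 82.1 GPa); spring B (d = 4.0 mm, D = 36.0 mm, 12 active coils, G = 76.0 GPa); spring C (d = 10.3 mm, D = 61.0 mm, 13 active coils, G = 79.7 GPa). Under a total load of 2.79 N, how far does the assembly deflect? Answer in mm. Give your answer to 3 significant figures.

k_A = Gd⁴/(8D³N_a) = (82.1×10³)(1.46⁴)/(8·12.3³·21) = 1.1932 N/mm
k_B = Gd⁴/(8D³N_a) = (76.0×10³)(4.0⁴)/(8·36.0³·12) = 4.3439 N/mm
k_C = Gd⁴/(8D³N_a) = (79.7×10³)(10.3⁴)/(8·61.0³·13) = 38 N/mm
Series: 1/k_eq = 1/1.1932 + 1/4.3439 + 1/38 = 1.0946; k_eq = 0.9136 N/mm
δ = F/k_eq = 2.79/0.9136 = 3.0539 mm

3.05 mm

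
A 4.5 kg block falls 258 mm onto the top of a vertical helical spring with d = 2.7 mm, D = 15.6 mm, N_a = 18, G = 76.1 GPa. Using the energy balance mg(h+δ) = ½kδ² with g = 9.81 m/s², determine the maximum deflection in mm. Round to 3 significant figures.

61.8 mm

k = Gd⁴/(8D³N_a) = (76.1×10³)(2.7⁴)/(8·15.6³·18) = 7.3978 N/mm
W = mg = 4.5 × 9.81 = 44.145 N
½kδ² − Wδ − Wh = 0 → δ = (W + √(W² + 2kWh))/k
δ = (44.145 + √(1948.8 + 168513))/7.3978 = (44.145 + 412.87)/7.3978 = 61.777 mm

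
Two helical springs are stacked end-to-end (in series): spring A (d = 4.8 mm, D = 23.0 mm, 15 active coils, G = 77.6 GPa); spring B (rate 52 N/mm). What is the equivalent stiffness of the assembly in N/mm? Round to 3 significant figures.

18.3 N/mm

k_A = Gd⁴/(8D³N_a) = (77.6×10³)(4.8⁴)/(8·23.0³·15) = 28.214 N/mm
Series: 1/k_eq = 1/28.214 + 1/52 = 0.054674; k_eq = 18.29 N/mm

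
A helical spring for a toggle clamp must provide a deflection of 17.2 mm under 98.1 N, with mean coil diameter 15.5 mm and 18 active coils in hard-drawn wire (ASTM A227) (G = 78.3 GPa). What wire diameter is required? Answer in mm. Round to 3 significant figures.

Required rate k = F/δ = 98.1/17.2 = 5.7035 N/mm
d = (8D³N_a·k / G)^(1/4) = (8·15.5³·18·5.7035 / (78.3×10³))^0.25
  = (39.06)^0.25 = 2.5000 mm

2.50 mm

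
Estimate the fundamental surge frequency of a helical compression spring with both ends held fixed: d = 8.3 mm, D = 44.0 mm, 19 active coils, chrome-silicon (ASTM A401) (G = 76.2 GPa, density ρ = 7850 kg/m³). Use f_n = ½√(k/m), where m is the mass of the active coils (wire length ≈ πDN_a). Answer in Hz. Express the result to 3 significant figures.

k = Gd⁴/(8D³N_a) = (76.2×10³)(8.3⁴)/(8·44.0³·19) = 27.93 N/mm = 27930 N/m
Wire length L = πDN_a = π·44.0·19 = 2626.4 mm
m = ρ·(πd²/4)·L = 7850 × 54.106×10⁻⁶ m² × 2.6264 m = 1.1155 kg
f_n = ½√(k/m) = 0.5·√(27930/1.1155) = 0.5·√(25038) = 79.116 Hz

79.1 Hz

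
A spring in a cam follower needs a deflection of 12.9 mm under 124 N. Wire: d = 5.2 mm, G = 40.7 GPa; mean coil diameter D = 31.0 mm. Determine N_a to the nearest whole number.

Required rate k = F/δ = 124/12.9 = 9.6124 N/mm
N_a = Gd⁴/(8D³k) = (40.7×10³ × 5.2⁴)/(8 × 31.0³ × 9.6124)
    = 2.97583e+07 / 2.2909e+06 = 12.99 → 13 coils

13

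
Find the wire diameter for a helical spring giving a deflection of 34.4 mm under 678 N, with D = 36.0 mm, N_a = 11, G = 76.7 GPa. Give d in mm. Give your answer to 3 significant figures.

Required rate k = F/δ = 678/34.4 = 19.709 N/mm
d = (8D³N_a·k / G)^(1/4) = (8·36.0³·11·19.709 / (76.7×10³))^0.25
  = (1055)^0.25 = 5.6992 mm

5.70 mm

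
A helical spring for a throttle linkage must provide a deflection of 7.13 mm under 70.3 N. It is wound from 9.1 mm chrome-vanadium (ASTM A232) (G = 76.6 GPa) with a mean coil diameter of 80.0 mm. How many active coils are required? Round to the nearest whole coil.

Required rate k = F/δ = 70.3/7.13 = 9.8597 N/mm
N_a = Gd⁴/(8D³k) = (76.6×10³ × 9.1⁴)/(8 × 80.0³ × 9.8597)
    = 5.25284e+08 / 4.03855e+07 = 13.01 → 13 coils

13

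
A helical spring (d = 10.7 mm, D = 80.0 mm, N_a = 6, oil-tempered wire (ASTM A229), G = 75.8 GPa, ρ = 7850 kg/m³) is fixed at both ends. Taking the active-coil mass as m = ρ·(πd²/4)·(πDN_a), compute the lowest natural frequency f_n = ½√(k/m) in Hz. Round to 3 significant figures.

k = Gd⁴/(8D³N_a) = (75.8×10³)(10.7⁴)/(8·80.0³·6) = 40.429 N/mm = 40429 N/m
Wire length L = πDN_a = π·80.0·6 = 1508 mm
m = ρ·(πd²/4)·L = 7850 × 89.92×10⁻⁶ m² × 1.508 m = 1.0644 kg
f_n = ½√(k/m) = 0.5·√(40429/1.0644) = 0.5·√(37982) = 97.445 Hz

97.4 Hz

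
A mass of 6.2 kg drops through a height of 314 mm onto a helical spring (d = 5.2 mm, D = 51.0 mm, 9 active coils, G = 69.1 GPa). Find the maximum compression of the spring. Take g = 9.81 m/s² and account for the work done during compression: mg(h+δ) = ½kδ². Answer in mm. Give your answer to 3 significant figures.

97.2 mm

k = Gd⁴/(8D³N_a) = (69.1×10³)(5.2⁴)/(8·51.0³·9) = 5.2899 N/mm
W = mg = 6.2 × 9.81 = 60.822 N
½kδ² − Wδ − Wh = 0 → δ = (W + √(W² + 2kWh))/k
δ = (60.822 + √(3699.3 + 202055))/5.2899 = (60.822 + 453.6)/5.2899 = 97.246 mm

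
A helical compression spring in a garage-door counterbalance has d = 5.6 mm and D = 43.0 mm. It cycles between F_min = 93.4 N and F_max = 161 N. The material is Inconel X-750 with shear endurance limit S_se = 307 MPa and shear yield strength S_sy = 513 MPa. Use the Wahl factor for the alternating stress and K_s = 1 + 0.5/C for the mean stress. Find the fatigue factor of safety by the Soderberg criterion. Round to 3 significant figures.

4.06

C = D/d = 43.0/5.6 = 7.6786; K_W = (4C−1)/(4C−4)+0.615/C = 1.1924; K_s = 1+0.5/C = 1.0651
F_a = (F_max−F_min)/2 = 33.8 N; F_m = (F_max+F_min)/2 = 127.2 N
τ_a = K_W·8F_aD/(πd³) = 1.1924 × 21.075 = 25.129 MPa
τ_m = K_s·8F_mD/(πd³) = 1.0651 × 79.311 = 84.475 MPa
Soderberg: 1/n_f = τ_a/S_se + τ_m/S_sy = 25.129/307 + 84.475/513 = 0.08185 + 0.16467 = 0.24652
n_f = 1/0.24652 = 4.056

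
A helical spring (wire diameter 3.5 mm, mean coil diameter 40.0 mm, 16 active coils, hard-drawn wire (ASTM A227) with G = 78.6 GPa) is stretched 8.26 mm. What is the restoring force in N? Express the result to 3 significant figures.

k = Gd⁴/(8D³N_a) = (78.6×10³)(3.5⁴)/(8·40.0³·16) = 1.4398 N/mm
F = k·δ = 1.4398 × 8.26 = 11.893 N

11.9 N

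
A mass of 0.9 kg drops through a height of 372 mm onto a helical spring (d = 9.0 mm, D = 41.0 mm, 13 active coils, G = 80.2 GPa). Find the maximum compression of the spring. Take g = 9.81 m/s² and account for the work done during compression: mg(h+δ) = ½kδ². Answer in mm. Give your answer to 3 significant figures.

k = Gd⁴/(8D³N_a) = (80.2×10³)(9.0⁴)/(8·41.0³·13) = 73.411 N/mm
W = mg = 0.9 × 9.81 = 8.829 N
½kδ² − Wδ − Wh = 0 → δ = (W + √(W² + 2kWh))/k
δ = (8.829 + √(77.951 + 482219))/73.411 = (8.829 + 694.48)/73.411 = 9.5804 mm

9.58 mm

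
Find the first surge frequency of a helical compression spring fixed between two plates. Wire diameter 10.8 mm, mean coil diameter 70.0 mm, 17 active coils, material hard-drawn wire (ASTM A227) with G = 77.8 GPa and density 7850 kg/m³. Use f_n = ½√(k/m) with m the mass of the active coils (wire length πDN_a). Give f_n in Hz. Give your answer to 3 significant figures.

45.9 Hz

k = Gd⁴/(8D³N_a) = (77.8×10³)(10.8⁴)/(8·70.0³·17) = 22.69 N/mm = 22690 N/m
Wire length L = πDN_a = π·70.0·17 = 3738.5 mm
m = ρ·(πd²/4)·L = 7850 × 91.609×10⁻⁶ m² × 3.7385 m = 2.6885 kg
f_n = ½√(k/m) = 0.5·√(22690/2.6885) = 0.5·√(8439.9) = 45.934 Hz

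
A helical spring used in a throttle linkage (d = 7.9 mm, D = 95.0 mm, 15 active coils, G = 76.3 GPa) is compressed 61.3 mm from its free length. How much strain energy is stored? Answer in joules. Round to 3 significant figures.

k = Gd⁴/(8D³N_a) = (76.3×10³)(7.9⁴)/(8·95.0³·15) = 2.8886 N/mm
U = ½kδ² = 0.5 × 2.8886 × 61.3² = 5427.1 N·mm = 5.4271 J

5.43 J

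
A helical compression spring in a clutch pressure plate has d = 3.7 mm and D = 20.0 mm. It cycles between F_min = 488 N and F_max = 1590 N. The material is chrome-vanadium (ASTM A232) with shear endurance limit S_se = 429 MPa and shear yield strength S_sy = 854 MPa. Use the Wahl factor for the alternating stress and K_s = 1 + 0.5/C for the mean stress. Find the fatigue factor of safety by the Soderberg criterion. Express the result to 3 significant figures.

0.334

C = D/d = 20.0/3.7 = 5.4054; K_W = (4C−1)/(4C−4)+0.615/C = 1.2840; K_s = 1+0.5/C = 1.0925
F_a = (F_max−F_min)/2 = 551 N; F_m = (F_max+F_min)/2 = 1039 N
τ_a = K_W·8F_aD/(πd³) = 1.2840 × 554.01 = 711.36 MPa
τ_m = K_s·8F_mD/(πd³) = 1.0925 × 1044.7 = 1141.3 MPa
Soderberg: 1/n_f = τ_a/S_se + τ_m/S_sy = 711.36/429 + 1141.3/854 = 1.65818 + 1.33642 = 2.9946
n_f = 1/2.9946 = 0.3339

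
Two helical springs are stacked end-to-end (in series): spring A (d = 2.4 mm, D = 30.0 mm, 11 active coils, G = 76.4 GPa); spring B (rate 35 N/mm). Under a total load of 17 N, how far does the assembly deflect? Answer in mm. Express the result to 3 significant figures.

k_A = Gd⁴/(8D³N_a) = (76.4×10³)(2.4⁴)/(8·30.0³·11) = 1.0668 N/mm
Series: 1/k_eq = 1/1.0668 + 1/35 = 0.96594; k_eq = 1.0353 N/mm
δ = F/k_eq = 17/1.0353 = 16.421 mm

16.4 mm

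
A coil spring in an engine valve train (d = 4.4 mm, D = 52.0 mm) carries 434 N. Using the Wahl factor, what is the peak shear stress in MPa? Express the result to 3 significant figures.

757 MPa

Spring index C = D/d = 52.0/4.4 = 11.8182
K_W = (4C−1)/(4C−4) + 0.615/C = 46.273/43.273 + 0.0520 = 1.1214
τ₀ = 8FD/(πd³) = 8·434·52.0/(π·4.4³) = 180544/267.61 = 674.64 MPa
τ_max = K·τ₀ = 1.1214 × 674.64 = 756.52 MPa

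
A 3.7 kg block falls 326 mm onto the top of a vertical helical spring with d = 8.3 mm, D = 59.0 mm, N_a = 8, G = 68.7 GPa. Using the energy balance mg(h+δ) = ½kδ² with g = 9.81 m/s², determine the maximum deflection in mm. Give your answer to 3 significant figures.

k = Gd⁴/(8D³N_a) = (68.7×10³)(8.3⁴)/(8·59.0³·8) = 24.805 N/mm
W = mg = 3.7 × 9.81 = 36.297 N
½kδ² − Wδ − Wh = 0 → δ = (W + √(W² + 2kWh))/k
δ = (36.297 + √(1317.5 + 587018))/24.805 = (36.297 + 767.03)/24.805 = 32.386 mm

32.4 mm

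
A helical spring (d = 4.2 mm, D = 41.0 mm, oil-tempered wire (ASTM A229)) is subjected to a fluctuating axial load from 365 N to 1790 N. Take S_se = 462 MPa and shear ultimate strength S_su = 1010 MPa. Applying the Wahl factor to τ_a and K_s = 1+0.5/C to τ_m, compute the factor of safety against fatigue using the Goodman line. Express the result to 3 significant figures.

0.245

C = D/d = 41.0/4.2 = 9.7619; K_W = (4C−1)/(4C−4)+0.615/C = 1.1486; K_s = 1+0.5/C = 1.0512
F_a = (F_max−F_min)/2 = 712.5 N; F_m = (F_max+F_min)/2 = 1077.5 N
τ_a = K_W·8F_aD/(πd³) = 1.1486 × 1004.1 = 1153.3 MPa
τ_m = K_s·8F_mD/(πd³) = 1.0512 × 1518.4 = 1596.2 MPa
Goodman: 1/n_f = τ_a/S_se + τ_m/S_su = 1153.3/462 + 1596.2/1010 = 2.49624 + 1.58039 = 4.0766
n_f = 1/4.0766 = 0.2453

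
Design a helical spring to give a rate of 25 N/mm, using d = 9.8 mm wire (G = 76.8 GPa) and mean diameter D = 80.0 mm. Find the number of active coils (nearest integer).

7

N_a = Gd⁴/(8D³k) = (76.8×10³ × 9.8⁴)/(8 × 80.0³ × 25)
    = 7.08379e+08 / 1.024e+08 = 6.918 → 7 coils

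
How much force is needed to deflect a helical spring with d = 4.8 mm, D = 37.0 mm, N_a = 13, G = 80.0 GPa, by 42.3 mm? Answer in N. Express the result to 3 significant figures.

341 N

k = Gd⁴/(8D³N_a) = (80.0×10³)(4.8⁴)/(8·37.0³·13) = 8.0615 N/mm
F = k·δ = 8.0615 × 42.3 = 341 N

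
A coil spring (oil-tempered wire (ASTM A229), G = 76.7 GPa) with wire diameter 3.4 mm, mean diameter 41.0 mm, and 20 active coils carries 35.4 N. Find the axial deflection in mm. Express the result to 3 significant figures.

k = Gd⁴/(8D³N_a) = (76.7×10³)(3.4⁴)/(8·41.0³·20) = 0.92948 N/mm
δ = F/k = 35.4 / 0.92948 = 38.086 mm

38.1 mm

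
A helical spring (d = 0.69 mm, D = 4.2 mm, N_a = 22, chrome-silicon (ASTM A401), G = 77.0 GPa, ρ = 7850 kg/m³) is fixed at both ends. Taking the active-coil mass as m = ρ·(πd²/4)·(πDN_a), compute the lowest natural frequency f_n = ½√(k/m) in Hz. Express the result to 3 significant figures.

627 Hz

k = Gd⁴/(8D³N_a) = (77.0×10³)(0.69⁴)/(8·4.2³·22) = 1.3385 N/mm = 1338.5 N/m
Wire length L = πDN_a = π·4.2·22 = 290.28 mm
m = ρ·(πd²/4)·L = 7850 × 0.37393×10⁻⁶ m² × 0.29028 m = 0.00085208 kg
f_n = ½√(k/m) = 0.5·√(1338.5/0.00085208) = 0.5·√(1.5709e+06) = 626.68 Hz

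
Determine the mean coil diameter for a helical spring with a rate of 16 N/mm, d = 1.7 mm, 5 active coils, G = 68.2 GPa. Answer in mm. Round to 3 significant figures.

D = (Gd⁴/(8N_a·k))^(1/3) = (68.2×10³·1.7⁴/(8·5·16))^(1/3)
  = (890.021)^(1/3) = 9.6191 mm

9.62 mm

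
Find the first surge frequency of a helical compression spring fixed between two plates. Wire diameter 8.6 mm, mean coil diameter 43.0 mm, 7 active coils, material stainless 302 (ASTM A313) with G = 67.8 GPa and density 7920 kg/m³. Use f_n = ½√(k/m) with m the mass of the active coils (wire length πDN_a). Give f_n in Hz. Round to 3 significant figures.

219 Hz

k = Gd⁴/(8D³N_a) = (67.8×10³)(8.6⁴)/(8·43.0³·7) = 83.297 N/mm = 83297 N/m
Wire length L = πDN_a = π·43.0·7 = 945.62 mm
m = ρ·(πd²/4)·L = 7920 × 58.088×10⁻⁶ m² × 0.94562 m = 0.43504 kg
f_n = ½√(k/m) = 0.5·√(83297/0.43504) = 0.5·√(1.9147e+05) = 218.79 Hz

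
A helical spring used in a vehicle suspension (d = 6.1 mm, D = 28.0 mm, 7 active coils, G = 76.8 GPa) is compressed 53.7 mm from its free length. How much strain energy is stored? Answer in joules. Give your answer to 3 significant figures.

k = Gd⁴/(8D³N_a) = (76.8×10³)(6.1⁴)/(8·28.0³·7) = 86.5 N/mm
U = ½kδ² = 0.5 × 86.5 × 53.7² = 1.2472e+05 N·mm = 124.72 J

125 J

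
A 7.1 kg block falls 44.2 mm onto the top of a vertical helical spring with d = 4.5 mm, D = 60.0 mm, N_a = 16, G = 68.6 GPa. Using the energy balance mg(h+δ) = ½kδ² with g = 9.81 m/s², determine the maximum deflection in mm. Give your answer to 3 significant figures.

k = Gd⁴/(8D³N_a) = (68.6×10³)(4.5⁴)/(8·60.0³·16) = 1.0174 N/mm
W = mg = 7.1 × 9.81 = 69.651 N
½kδ² − Wδ − Wh = 0 → δ = (W + √(W² + 2kWh))/k
δ = (69.651 + √(4851.3 + 6264.55))/1.0174 = (69.651 + 105.43)/1.0174 = 172.08 mm

172 mm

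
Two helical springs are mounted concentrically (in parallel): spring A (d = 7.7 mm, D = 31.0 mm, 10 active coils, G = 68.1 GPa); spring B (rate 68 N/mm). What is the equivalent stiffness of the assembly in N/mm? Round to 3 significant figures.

168 N/mm

k_A = Gd⁴/(8D³N_a) = (68.1×10³)(7.7⁴)/(8·31.0³·10) = 100.45 N/mm
Parallel: k_eq = 100.45 + 68 = 168.45 N/mm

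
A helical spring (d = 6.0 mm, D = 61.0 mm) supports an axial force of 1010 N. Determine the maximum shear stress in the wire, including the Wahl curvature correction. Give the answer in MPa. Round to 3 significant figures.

Spring index C = D/d = 61.0/6.0 = 10.1667
K_W = (4C−1)/(4C−4) + 0.615/C = 39.667/36.667 + 0.0605 = 1.1423
τ₀ = 8FD/(πd³) = 8·1010·61.0/(π·6.0³) = 492880/678.58 = 726.34 MPa
τ_max = K·τ₀ = 1.1423 × 726.34 = 829.7 MPa

830 MPa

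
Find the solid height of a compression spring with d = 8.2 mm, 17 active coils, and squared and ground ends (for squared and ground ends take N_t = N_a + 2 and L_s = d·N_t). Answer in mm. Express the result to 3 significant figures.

squared and ground ends: N_t = N_a + 2 = 17 + 2 = 19
L_s = d·N_t = 8.2 × 19 = 155.8 mm

156 mm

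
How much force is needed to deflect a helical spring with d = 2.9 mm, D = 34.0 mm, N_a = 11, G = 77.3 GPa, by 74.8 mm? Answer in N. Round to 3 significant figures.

k = Gd⁴/(8D³N_a) = (77.3×10³)(2.9⁴)/(8·34.0³·11) = 1.5807 N/mm
F = k·δ = 1.5807 × 74.8 = 118.24 N

118 N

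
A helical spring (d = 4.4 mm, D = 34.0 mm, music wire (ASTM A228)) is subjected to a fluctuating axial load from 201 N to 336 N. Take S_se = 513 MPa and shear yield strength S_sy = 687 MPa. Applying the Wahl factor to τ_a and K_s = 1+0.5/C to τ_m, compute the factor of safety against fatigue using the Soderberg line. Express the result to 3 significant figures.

1.72

C = D/d = 34.0/4.4 = 7.7273; K_W = (4C−1)/(4C−4)+0.615/C = 1.1911; K_s = 1+0.5/C = 1.0647
F_a = (F_max−F_min)/2 = 67.5 N; F_m = (F_max+F_min)/2 = 268.5 N
τ_a = K_W·8F_aD/(πd³) = 1.1911 × 68.606 = 81.715 MPa
τ_m = K_s·8F_mD/(πd³) = 1.0647 × 272.9 = 290.56 MPa
Soderberg: 1/n_f = τ_a/S_se + τ_m/S_sy = 81.715/513 + 290.56/687 = 0.15929 + 0.42294 = 0.58223
n_f = 1/0.58223 = 1.718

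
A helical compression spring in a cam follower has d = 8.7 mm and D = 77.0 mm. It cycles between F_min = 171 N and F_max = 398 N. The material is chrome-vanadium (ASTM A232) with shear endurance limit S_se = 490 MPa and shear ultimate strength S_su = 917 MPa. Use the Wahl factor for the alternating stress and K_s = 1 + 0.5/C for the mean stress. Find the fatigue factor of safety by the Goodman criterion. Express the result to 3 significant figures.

5.62

C = D/d = 77.0/8.7 = 8.8506; K_W = (4C−1)/(4C−4)+0.615/C = 1.1650; K_s = 1+0.5/C = 1.0565
F_a = (F_max−F_min)/2 = 113.5 N; F_m = (F_max+F_min)/2 = 284.5 N
τ_a = K_W·8F_aD/(πd³) = 1.1650 × 33.796 = 39.373 MPa
τ_m = K_s·8F_mD/(πd³) = 1.0565 × 84.714 = 89.5 MPa
Goodman: 1/n_f = τ_a/S_se + τ_m/S_su = 39.373/490 + 89.5/917 = 0.08035 + 0.09760 = 0.17795
n_f = 1/0.17795 = 5.619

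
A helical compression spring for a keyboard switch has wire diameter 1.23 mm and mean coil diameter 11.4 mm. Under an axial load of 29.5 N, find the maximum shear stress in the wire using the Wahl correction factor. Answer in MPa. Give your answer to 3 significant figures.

532 MPa

Spring index C = D/d = 11.4/1.23 = 9.2683
K_W = (4C−1)/(4C−4) + 0.615/C = 36.073/33.073 + 0.0664 = 1.1571
τ₀ = 8FD/(πd³) = 8·29.5·11.4/(π·1.23³) = 2690.4/5.8461 = 460.21 MPa
τ_max = K·τ₀ = 1.1571 × 460.21 = 532.49 MPa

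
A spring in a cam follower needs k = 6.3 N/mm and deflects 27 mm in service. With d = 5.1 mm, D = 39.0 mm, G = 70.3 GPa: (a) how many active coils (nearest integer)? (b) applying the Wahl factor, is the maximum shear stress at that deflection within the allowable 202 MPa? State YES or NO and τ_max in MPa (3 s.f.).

N_a = Gd⁴/(8D³k) = (70.3×10³)(5.1⁴)/(8·39.0³·6.3) = 15.91 → N_a = 16
Actual rate k = Gd⁴/(8D³·16) = 6.2637 N/mm
Working load F = kδ = 6.2637·27 = 169.12 N
C = 39.0/5.1 = 7.6471; K_W = (4C−1)/(4C−4)+0.615/C = 1.1933
τ_max = K_W·8FD/(πd³) = 1.1933·126.62 = 151.09 MPa
τ_max ≤ 202 MPa → acceptable

(a) 16 coils; (b) YES, τ_max = 151 MPa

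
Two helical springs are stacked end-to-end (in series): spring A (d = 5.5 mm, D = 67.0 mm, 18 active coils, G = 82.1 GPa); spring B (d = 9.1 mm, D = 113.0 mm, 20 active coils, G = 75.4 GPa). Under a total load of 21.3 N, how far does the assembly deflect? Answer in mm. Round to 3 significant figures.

21.8 mm

k_A = Gd⁴/(8D³N_a) = (82.1×10³)(5.5⁴)/(8·67.0³·18) = 1.7346 N/mm
k_B = Gd⁴/(8D³N_a) = (75.4×10³)(9.1⁴)/(8·113.0³·20) = 2.2397 N/mm
Series: 1/k_eq = 1/1.7346 + 1/2.2397 = 1.023; k_eq = 0.97753 N/mm
δ = F/k_eq = 21.3/0.97753 = 21.79 mm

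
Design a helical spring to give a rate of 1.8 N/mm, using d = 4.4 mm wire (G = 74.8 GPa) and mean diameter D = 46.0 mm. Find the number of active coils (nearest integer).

20

N_a = Gd⁴/(8D³k) = (74.8×10³ × 4.4⁴)/(8 × 46.0³ × 1.8)
    = 2.80358e+07 / 1.40164e+06 = 20 → 20 coils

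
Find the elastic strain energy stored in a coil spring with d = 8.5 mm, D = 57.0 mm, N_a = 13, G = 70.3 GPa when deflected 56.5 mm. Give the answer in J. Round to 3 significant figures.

30.4 J

k = Gd⁴/(8D³N_a) = (70.3×10³)(8.5⁴)/(8·57.0³·13) = 19.053 N/mm
U = ½kδ² = 0.5 × 19.053 × 56.5² = 30412 N·mm = 30.412 J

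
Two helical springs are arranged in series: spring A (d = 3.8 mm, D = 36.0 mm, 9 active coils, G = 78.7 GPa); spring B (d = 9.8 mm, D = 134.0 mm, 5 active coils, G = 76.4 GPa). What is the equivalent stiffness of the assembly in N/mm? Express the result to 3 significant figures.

2.93 N/mm

k_A = Gd⁴/(8D³N_a) = (78.7×10³)(3.8⁴)/(8·36.0³·9) = 4.8851 N/mm
k_B = Gd⁴/(8D³N_a) = (76.4×10³)(9.8⁴)/(8·134.0³·5) = 7.3219 N/mm
Series: 1/k_eq = 1/4.8851 + 1/7.3219 = 0.34128; k_eq = 2.9301 N/mm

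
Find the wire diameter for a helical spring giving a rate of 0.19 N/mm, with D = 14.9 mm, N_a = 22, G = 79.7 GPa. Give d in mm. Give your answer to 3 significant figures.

1.09 mm

d = (8D³N_a·k / G)^(1/4) = (8·14.9³·22·0.19 / (79.7×10³))^0.25
  = (1.3879)^0.25 = 1.0854 mm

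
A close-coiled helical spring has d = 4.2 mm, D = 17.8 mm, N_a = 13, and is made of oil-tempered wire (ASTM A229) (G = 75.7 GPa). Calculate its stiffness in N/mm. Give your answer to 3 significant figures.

40.2 N/mm

k = Gd⁴/(8D³N_a) = (75.7×10³ × 4.2⁴) / (8 × 17.8³ × 13)
  = 2.35555e+07 / 586534 = 40.161 N/mm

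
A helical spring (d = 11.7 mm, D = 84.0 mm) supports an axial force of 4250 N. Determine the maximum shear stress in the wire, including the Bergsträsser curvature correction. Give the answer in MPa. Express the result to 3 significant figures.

Spring index C = D/d = 84.0/11.7 = 7.1795
K_B = (4C+2)/(4C−3) = 30.718/25.718 = 1.1944
τ₀ = 8FD/(πd³) = 8·4250·84.0/(π·11.7³) = 2.856e+06/5031.6 = 567.61 MPa
τ_max = K·τ₀ = 1.1944 × 567.61 = 677.96 MPa

678 MPa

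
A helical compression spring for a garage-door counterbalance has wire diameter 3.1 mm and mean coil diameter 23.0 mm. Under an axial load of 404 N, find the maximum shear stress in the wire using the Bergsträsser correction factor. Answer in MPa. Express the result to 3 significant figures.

Spring index C = D/d = 23.0/3.1 = 7.4194
K_B = (4C+2)/(4C−3) = 31.677/26.677 = 1.1874
τ₀ = 8FD/(πd³) = 8·404·23.0/(π·3.1³) = 74336/93.591 = 794.26 MPa
τ_max = K·τ₀ = 1.1874 × 794.26 = 943.13 MPa

943 MPa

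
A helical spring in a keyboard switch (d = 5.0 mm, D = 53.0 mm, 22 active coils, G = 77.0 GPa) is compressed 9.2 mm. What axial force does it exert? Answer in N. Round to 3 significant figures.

k = Gd⁴/(8D³N_a) = (77.0×10³)(5.0⁴)/(8·53.0³·22) = 1.8367 N/mm
F = k·δ = 1.8367 × 9.2 = 16.897 N

16.9 N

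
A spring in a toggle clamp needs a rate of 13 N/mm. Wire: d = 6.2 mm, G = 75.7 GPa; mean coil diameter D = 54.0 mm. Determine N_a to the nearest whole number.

7

N_a = Gd⁴/(8D³k) = (75.7×10³ × 6.2⁴)/(8 × 54.0³ × 13)
    = 1.11857e+08 / 1.63763e+07 = 6.83 → 7 coils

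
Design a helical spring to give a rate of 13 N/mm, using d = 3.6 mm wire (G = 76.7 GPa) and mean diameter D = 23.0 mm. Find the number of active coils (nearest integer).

N_a = Gd⁴/(8D³k) = (76.7×10³ × 3.6⁴)/(8 × 23.0³ × 13)
    = 1.28827e+07 / 1.26537e+06 = 10.18 → 10 coils

10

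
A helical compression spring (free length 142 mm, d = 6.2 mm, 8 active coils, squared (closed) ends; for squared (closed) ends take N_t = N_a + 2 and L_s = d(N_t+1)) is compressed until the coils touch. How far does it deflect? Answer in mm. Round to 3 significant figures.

N_t = 10; L_s = 6.2·11 = 68.2 mm
δ_solid = L₀ − L_s = 142 − 68.2 = 73.8 mm

73.8 mm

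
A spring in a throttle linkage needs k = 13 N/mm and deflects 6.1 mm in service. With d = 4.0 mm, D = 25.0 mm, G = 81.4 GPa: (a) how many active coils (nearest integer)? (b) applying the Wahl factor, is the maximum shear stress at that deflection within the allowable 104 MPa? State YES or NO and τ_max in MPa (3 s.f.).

N_a = Gd⁴/(8D³k) = (81.4×10³)(4.0⁴)/(8·25.0³·13) = 12.82 → N_a = 13
Actual rate k = Gd⁴/(8D³·13) = 12.824 N/mm
Working load F = kδ = 12.824·6.1 = 78.224 N
C = 25.0/4.0 = 6.2500; K_W = (4C−1)/(4C−4)+0.615/C = 1.2413
τ_max = K_W·8FD/(πd³) = 1.2413·77.811 = 96.583 MPa
τ_max ≤ 104 MPa → acceptable

(a) 13 coils; (b) YES, τ_max = 96.6 MPa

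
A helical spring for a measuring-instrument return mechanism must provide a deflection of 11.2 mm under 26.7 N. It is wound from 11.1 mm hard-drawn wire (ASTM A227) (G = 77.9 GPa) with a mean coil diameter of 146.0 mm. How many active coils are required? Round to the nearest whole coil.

Required rate k = F/δ = 26.7/11.2 = 2.3839 N/mm
N_a = Gd⁴/(8D³k) = (77.9×10³ × 11.1⁴)/(8 × 146.0³ × 2.3839)
    = 1.18258e+09 / 5.93529e+07 = 19.92 → 20 coils

20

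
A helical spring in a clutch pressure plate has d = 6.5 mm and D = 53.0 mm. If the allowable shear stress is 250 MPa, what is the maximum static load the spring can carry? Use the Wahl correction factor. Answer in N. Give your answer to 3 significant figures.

C = D/d = 53.0/6.5 = 8.1538
K_W = (4C−1)/(4C−4) + 0.615/C = 31.615/28.615 + 0.0754 = 1.1803
τ_max = K·8FD/(πd³) → F_max = τ_allow·πd³/(8DK)
F_max = 250·π·6.5³/(8·53.0·1.1803) = 2.1569e+05/500.43 = 431.01 N

431 N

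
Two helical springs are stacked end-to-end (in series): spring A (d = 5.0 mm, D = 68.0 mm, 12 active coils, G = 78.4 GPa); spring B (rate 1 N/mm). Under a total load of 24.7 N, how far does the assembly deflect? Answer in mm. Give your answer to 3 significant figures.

k_A = Gd⁴/(8D³N_a) = (78.4×10³)(5.0⁴)/(8·68.0³·12) = 1.6233 N/mm
Series: 1/k_eq = 1/1.6233 + 1/1 = 1.616; k_eq = 0.6188 N/mm
δ = F/k_eq = 24.7/0.6188 = 39.916 mm

39.9 mm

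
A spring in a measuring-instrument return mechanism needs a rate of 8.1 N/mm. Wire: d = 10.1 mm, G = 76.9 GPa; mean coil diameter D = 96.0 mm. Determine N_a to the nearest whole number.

N_a = Gd⁴/(8D³k) = (76.9×10³ × 10.1⁴)/(8 × 96.0³ × 8.1)
    = 8.00224e+08 / 5.73309e+07 = 13.96 → 14 coils

14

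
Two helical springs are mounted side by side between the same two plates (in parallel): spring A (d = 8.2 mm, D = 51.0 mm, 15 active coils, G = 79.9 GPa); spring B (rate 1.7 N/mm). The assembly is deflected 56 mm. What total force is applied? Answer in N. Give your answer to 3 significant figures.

1370 N

k_A = Gd⁴/(8D³N_a) = (79.9×10³)(8.2⁴)/(8·51.0³·15) = 22.694 N/mm
Parallel: k_eq = 22.694 + 1.7 = 24.394 N/mm
F = k_eq·δ = 24.394·56 = 1366.1 N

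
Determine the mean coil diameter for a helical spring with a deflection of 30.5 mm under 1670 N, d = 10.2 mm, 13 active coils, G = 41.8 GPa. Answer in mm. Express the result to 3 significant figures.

43.0 mm

Required rate k = F/δ = 1670/30.5 = 54.754 N/mm
D = (Gd⁴/(8N_a·k))^(1/3) = (41.8×10³·10.2⁴/(8·13·54.754))^(1/3)
  = (79456.1)^(1/3) = 42.9908 mm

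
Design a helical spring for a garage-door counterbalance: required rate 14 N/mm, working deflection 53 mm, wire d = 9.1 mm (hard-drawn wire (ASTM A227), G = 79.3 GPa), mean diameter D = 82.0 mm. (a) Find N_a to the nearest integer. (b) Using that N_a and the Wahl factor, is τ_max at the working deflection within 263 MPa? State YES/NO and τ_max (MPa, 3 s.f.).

N_a = Gd⁴/(8D³k) = (79.3×10³)(9.1⁴)/(8·82.0³·14) = 8.806 → N_a = 9
Actual rate k = Gd⁴/(8D³·9) = 13.698 N/mm
Working load F = kδ = 13.698·53 = 726.01 N
C = 82.0/9.1 = 9.0110; K_W = (4C−1)/(4C−4)+0.615/C = 1.1619
τ_max = K_W·8FD/(πd³) = 1.1619·201.17 = 233.74 MPa
τ_max ≤ 263 MPa → acceptable

(a) 9 coils; (b) YES, τ_max = 234 MPa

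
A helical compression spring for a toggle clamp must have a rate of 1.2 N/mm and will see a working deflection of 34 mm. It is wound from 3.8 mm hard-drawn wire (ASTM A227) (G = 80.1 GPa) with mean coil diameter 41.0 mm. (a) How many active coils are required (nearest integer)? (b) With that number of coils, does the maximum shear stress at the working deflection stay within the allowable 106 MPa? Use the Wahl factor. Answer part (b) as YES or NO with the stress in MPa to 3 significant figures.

N_a = Gd⁴/(8D³k) = (80.1×10³)(3.8⁴)/(8·41.0³·1.2) = 25.24 → N_a = 25
Actual rate k = Gd⁴/(8D³·25) = 1.2117 N/mm
Working load F = kδ = 1.2117·34 = 41.197 N
C = 41.0/3.8 = 10.7895; K_W = (4C−1)/(4C−4)+0.615/C = 1.1336
τ_max = K_W·8FD/(πd³) = 1.1336·78.386 = 88.859 MPa
τ_max ≤ 106 MPa → acceptable

(a) 25 coils; (b) YES, τ_max = 88.9 MPa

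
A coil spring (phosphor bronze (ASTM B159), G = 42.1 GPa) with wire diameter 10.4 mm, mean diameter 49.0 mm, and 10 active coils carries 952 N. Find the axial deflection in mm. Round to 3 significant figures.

k = Gd⁴/(8D³N_a) = (42.1×10³)(10.4⁴)/(8·49.0³·10) = 52.328 N/mm
δ = F/k = 952 / 52.328 = 18.193 mm

18.2 mm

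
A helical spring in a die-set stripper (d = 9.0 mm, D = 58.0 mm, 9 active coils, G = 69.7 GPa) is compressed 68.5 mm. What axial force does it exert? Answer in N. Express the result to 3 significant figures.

2230 N

k = Gd⁴/(8D³N_a) = (69.7×10³)(9.0⁴)/(8·58.0³·9) = 32.553 N/mm
F = k·δ = 32.553 × 68.5 = 2229.9 N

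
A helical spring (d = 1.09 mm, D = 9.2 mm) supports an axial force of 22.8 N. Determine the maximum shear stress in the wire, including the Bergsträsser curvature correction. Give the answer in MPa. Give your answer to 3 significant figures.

Spring index C = D/d = 9.2/1.09 = 8.4404
K_B = (4C+2)/(4C−3) = 35.761/30.761 = 1.1625
τ₀ = 8FD/(πd³) = 8·22.8·9.2/(π·1.09³) = 1678.08/4.0685 = 412.46 MPa
τ_max = K·τ₀ = 1.1625 × 412.46 = 479.5 MPa

480 MPa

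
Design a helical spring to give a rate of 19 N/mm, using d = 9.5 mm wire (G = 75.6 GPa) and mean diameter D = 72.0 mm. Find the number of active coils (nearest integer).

N_a = Gd⁴/(8D³k) = (75.6×10³ × 9.5⁴)/(8 × 72.0³ × 19)
    = 6.15767e+08 / 5.67337e+07 = 10.85 → 11 coils

11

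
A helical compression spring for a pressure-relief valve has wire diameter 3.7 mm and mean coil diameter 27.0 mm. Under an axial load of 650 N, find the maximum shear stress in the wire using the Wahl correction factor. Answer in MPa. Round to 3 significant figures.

Spring index C = D/d = 27.0/3.7 = 7.2973
K_W = (4C−1)/(4C−4) + 0.615/C = 28.189/25.189 + 0.0843 = 1.2034
τ₀ = 8FD/(πd³) = 8·650·27.0/(π·3.7³) = 140400/159.13 = 882.29 MPa
τ_max = K·τ₀ = 1.2034 × 882.29 = 1061.7 MPa

1060 MPa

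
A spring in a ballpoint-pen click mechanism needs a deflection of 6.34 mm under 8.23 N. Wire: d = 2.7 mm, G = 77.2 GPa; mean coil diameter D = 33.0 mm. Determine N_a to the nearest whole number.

Required rate k = F/δ = 8.23/6.34 = 1.2981 N/mm
N_a = Gd⁴/(8D³k) = (77.2×10³ × 2.7⁴)/(8 × 33.0³ × 1.2981)
    = 4.10272e+06 / 373201 = 10.99 → 11 coils

11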